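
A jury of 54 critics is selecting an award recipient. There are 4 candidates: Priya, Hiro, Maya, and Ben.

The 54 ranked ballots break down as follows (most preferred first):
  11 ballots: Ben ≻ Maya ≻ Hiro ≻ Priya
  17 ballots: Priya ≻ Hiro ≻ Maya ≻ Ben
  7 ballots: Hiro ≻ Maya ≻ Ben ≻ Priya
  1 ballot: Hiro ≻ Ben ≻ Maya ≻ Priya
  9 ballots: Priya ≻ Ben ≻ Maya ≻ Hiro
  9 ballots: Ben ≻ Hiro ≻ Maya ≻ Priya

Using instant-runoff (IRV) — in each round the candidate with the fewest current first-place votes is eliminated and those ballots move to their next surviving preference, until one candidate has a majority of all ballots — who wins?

Round 1: Priya 26, Hiro 8, Maya 0, Ben 20. Maya eliminated.
Round 2: Priya 26, Hiro 8, Ben 20. Hiro eliminated.
Round 3: Priya 26, Ben 28. Ben has a majority (≥28).

Ben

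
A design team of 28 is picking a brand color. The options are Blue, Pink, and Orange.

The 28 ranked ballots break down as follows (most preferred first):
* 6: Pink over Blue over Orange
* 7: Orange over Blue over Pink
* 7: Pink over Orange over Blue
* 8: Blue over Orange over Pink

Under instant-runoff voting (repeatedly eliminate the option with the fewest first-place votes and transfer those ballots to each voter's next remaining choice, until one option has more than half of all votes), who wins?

Round 1: Blue 8, Pink 13, Orange 7. Orange eliminated.
Round 2: Blue 15, Pink 13. Blue has a majority (≥15).

Blue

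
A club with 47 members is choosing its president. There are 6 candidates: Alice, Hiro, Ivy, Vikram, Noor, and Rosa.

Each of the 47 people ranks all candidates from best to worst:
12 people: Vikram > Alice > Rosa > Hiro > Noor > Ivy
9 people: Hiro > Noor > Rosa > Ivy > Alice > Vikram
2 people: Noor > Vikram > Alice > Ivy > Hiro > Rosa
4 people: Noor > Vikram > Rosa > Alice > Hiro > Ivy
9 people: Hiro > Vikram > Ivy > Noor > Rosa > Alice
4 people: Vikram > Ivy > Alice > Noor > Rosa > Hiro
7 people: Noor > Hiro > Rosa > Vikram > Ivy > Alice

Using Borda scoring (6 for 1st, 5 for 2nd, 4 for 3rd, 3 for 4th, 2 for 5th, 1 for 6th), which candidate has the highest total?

Alice: 12×5 + 9×2 + 2×4 + 4×3 + 9×1 + 4×4 + 7×1 = 130
Hiro: 12×3 + 9×6 + 2×2 + 4×2 + 9×6 + 4×1 + 7×5 = 195
Ivy: 12×1 + 9×3 + 2×3 + 4×1 + 9×4 + 4×5 + 7×2 = 119
Vikram: 12×6 + 9×1 + 2×5 + 4×5 + 9×5 + 4×6 + 7×3 = 201
Noor: 12×2 + 9×5 + 2×6 + 4×6 + 9×3 + 4×3 + 7×6 = 186
Rosa: 12×4 + 9×4 + 2×1 + 4×4 + 9×2 + 4×2 + 7×4 = 156

Vikram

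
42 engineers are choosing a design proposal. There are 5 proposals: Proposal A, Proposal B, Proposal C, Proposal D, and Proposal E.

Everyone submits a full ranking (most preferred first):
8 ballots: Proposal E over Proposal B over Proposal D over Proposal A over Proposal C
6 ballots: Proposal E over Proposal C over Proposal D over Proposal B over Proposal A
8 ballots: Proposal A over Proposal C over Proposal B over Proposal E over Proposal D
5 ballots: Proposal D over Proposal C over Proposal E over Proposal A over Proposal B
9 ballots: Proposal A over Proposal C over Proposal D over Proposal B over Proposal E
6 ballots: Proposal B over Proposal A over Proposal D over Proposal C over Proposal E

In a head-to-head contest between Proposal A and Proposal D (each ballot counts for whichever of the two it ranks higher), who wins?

Proposal A is ranked above Proposal D on 23 ballots; Proposal D above Proposal A on 19.

Proposal A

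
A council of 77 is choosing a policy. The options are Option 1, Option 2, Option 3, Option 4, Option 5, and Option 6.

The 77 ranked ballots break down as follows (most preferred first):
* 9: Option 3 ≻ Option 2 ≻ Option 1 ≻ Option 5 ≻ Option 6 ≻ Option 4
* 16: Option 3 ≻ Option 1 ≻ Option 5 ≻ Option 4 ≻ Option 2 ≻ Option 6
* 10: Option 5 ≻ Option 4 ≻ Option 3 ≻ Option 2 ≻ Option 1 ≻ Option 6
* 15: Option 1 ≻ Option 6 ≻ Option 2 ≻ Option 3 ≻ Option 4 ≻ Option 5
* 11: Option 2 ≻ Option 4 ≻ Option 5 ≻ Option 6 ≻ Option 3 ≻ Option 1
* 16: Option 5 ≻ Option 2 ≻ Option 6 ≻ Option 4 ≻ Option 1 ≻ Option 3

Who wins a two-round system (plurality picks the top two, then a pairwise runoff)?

Option 3

Round 1 first-place votes: Option 1 15, Option 2 11, Option 3 25, Option 4 0, Option 5 26, Option 6 0. Option 5 and Option 3 advance.
Runoff: Option 5 is ranked above Option 3 on 37 ballots, Option 3 above Option 5 on 40.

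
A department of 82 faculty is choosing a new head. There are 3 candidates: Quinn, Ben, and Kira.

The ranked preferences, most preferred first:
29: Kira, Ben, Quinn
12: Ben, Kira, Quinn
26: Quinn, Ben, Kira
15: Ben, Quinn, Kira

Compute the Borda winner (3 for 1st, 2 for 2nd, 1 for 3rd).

Ben

Quinn: 29×1 + 12×1 + 26×3 + 15×2 = 149
Ben: 29×2 + 12×3 + 26×2 + 15×3 = 191
Kira: 29×3 + 12×2 + 26×1 + 15×1 = 152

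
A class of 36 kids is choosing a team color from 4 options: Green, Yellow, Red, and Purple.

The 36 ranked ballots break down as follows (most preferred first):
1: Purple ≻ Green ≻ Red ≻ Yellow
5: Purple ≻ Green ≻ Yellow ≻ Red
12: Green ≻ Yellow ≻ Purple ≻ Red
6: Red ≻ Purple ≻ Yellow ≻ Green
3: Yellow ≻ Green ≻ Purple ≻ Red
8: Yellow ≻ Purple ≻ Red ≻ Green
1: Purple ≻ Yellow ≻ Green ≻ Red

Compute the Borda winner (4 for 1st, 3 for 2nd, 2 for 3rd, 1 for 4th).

Yellow

Green: 1×3 + 5×3 + 12×4 + 6×1 + 3×3 + 8×1 + 1×2 = 91
Yellow: 1×1 + 5×2 + 12×3 + 6×2 + 3×4 + 8×4 + 1×3 = 106
Red: 1×2 + 5×1 + 12×1 + 6×4 + 3×1 + 8×2 + 1×1 = 63
Purple: 1×4 + 5×4 + 12×2 + 6×3 + 3×2 + 8×3 + 1×4 = 100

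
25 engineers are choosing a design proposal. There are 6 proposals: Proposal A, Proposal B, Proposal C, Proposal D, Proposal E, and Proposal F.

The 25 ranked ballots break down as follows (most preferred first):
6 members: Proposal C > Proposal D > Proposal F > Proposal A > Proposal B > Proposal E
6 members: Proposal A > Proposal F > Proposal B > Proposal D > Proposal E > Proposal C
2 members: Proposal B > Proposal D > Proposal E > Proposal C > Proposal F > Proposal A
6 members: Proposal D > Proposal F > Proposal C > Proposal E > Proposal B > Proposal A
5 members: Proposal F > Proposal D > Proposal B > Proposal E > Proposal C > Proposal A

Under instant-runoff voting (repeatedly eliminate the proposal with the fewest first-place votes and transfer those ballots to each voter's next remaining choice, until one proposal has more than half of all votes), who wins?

Round 1: Proposal A 6, Proposal B 2, Proposal C 6, Proposal D 6, Proposal E 0, Proposal F 5. Proposal E eliminated.
Round 2: Proposal A 6, Proposal B 2, Proposal C 6, Proposal D 6, Proposal F 5. Proposal B eliminated.
Round 3: Proposal A 6, Proposal C 6, Proposal D 8, Proposal F 5. Proposal F eliminated.
Round 4: Proposal A 6, Proposal C 6, Proposal D 13. Proposal D has a majority (≥13).

Proposal D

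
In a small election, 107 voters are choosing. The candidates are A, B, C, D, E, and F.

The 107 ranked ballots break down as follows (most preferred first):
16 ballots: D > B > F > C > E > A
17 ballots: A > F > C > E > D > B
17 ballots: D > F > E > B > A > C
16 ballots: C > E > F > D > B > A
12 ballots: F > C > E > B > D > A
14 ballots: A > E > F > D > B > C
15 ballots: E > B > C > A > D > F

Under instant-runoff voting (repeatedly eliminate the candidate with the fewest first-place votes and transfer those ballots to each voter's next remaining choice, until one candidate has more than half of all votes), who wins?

C

Round 1: A 31, B 0, C 16, D 33, E 15, F 12. B eliminated.
Round 2: A 31, C 16, D 33, E 15, F 12. F eliminated.
Round 3: A 31, C 28, D 33, E 15. E eliminated.
Round 4: A 31, C 43, D 33. A eliminated.
Round 5: C 60, D 47. C has a majority (≥54).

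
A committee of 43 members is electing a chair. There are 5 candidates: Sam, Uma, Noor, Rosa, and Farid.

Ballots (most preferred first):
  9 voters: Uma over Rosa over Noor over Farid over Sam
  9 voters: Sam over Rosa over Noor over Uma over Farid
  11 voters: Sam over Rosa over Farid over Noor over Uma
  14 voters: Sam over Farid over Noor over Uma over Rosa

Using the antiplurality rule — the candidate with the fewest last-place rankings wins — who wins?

Last-place votes: Sam 9, Uma 11, Noor 0, Rosa 14, Farid 9.

Noor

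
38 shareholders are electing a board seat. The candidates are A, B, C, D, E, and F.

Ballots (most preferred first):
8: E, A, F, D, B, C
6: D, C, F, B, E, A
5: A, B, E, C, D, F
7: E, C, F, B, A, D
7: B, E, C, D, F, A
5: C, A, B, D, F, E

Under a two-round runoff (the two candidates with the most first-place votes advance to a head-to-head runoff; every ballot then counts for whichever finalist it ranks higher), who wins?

Round 1 first-place votes: A 5, B 7, C 5, D 6, E 15, F 0. E and B advance.
Runoff: E is ranked above B on 15 ballots, B above E on 23.

B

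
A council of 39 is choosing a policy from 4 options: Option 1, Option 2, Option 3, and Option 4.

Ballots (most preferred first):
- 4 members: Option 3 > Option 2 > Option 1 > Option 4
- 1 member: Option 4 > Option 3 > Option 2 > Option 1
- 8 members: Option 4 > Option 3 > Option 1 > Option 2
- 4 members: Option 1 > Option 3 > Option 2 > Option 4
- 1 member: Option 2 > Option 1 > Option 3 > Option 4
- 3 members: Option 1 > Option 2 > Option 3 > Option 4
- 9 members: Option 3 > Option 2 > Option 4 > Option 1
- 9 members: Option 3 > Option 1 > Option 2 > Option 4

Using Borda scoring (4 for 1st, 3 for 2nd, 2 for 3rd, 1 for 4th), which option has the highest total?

Option 1: 4×2 + 1×1 + 8×2 + 4×4 + 1×3 + 3×4 + 9×1 + 9×3 = 92
Option 2: 4×3 + 1×2 + 8×1 + 4×2 + 1×4 + 3×3 + 9×3 + 9×2 = 88
Option 3: 4×4 + 1×3 + 8×3 + 4×3 + 1×2 + 3×2 + 9×4 + 9×4 = 135
Option 4: 4×1 + 1×4 + 8×4 + 4×1 + 1×1 + 3×1 + 9×2 + 9×1 = 75

Option 3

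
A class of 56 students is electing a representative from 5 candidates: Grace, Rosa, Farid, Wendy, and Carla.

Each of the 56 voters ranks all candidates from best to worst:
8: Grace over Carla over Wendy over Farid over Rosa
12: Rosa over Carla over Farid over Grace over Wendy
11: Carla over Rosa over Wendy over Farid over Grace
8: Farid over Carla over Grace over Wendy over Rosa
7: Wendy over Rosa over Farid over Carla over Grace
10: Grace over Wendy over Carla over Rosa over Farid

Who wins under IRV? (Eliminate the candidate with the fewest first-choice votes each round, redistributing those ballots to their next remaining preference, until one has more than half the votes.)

Carla

Round 1: Grace 18, Rosa 12, Farid 8, Wendy 7, Carla 11. Wendy eliminated.
Round 2: Grace 18, Rosa 19, Farid 8, Carla 11. Farid eliminated.
Round 3: Grace 18, Rosa 19, Carla 19. Grace eliminated.
Round 4: Rosa 19, Carla 37. Carla has a majority (≥29).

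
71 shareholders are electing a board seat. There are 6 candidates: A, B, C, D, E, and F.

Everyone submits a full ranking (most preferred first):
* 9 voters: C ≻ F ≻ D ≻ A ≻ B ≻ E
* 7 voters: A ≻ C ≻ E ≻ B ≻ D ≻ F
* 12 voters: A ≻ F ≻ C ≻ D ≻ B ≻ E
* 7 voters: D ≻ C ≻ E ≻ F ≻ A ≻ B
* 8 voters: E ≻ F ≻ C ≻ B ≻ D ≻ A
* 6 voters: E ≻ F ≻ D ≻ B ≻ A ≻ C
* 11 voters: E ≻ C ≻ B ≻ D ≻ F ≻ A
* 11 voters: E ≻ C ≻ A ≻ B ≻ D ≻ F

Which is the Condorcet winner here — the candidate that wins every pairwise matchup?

E

E vs A: 43–28
E vs B: 50–21
E vs C: 36–35
E vs D: 43–28
E vs F: 50–21
E beats every other candidate.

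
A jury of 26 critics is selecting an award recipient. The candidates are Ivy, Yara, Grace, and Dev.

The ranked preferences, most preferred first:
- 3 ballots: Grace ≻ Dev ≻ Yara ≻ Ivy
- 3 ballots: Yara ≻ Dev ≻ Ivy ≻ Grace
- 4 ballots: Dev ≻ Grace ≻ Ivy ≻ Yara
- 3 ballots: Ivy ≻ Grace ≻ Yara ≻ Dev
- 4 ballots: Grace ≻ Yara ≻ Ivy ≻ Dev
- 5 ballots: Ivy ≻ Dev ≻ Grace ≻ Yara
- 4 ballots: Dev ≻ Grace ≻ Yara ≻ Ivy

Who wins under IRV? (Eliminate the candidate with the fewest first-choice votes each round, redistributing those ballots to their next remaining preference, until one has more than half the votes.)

Dev

Round 1: Ivy 8, Yara 3, Grace 7, Dev 8. Yara eliminated.
Round 2: Ivy 8, Grace 7, Dev 11. Grace eliminated.
Round 3: Ivy 12, Dev 14. Dev has a majority (≥14).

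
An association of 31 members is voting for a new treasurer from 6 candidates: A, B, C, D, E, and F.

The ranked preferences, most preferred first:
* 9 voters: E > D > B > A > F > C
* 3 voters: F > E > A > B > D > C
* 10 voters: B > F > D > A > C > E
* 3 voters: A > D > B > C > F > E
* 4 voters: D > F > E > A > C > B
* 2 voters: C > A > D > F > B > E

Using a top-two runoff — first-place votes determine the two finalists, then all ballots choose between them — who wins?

Round 1 first-place votes: A 3, B 10, C 2, D 4, E 9, F 3. B and E advance.
Runoff: B is ranked above E on 15 ballots, E above B on 16.

E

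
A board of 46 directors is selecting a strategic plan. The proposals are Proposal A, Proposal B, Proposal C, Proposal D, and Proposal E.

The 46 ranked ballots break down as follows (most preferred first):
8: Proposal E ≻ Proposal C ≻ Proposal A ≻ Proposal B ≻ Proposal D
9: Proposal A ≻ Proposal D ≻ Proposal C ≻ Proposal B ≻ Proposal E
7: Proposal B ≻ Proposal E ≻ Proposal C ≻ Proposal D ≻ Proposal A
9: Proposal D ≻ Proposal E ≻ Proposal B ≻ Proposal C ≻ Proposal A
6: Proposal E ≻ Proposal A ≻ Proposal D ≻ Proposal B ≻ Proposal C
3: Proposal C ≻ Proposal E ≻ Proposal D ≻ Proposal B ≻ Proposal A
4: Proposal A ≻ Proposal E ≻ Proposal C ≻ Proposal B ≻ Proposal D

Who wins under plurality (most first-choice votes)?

Proposal E

First-place votes: Proposal A 13, Proposal B 7, Proposal C 3, Proposal D 9, Proposal E 14.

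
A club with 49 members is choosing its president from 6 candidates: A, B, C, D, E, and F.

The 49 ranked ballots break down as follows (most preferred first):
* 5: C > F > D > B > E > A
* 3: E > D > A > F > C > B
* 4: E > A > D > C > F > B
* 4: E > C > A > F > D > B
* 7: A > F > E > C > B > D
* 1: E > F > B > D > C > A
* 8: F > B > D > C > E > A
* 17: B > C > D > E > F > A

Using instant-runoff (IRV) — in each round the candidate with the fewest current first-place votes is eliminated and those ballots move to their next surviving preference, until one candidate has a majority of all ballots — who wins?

F

Round 1: A 7, B 17, C 5, D 0, E 12, F 8. D eliminated.
Round 2: A 7, B 17, C 5, E 12, F 8. C eliminated.
Round 3: A 7, B 17, E 12, F 13. A eliminated.
Round 4: B 17, E 12, F 20. E eliminated.
Round 5: B 17, F 32. F has a majority (≥25).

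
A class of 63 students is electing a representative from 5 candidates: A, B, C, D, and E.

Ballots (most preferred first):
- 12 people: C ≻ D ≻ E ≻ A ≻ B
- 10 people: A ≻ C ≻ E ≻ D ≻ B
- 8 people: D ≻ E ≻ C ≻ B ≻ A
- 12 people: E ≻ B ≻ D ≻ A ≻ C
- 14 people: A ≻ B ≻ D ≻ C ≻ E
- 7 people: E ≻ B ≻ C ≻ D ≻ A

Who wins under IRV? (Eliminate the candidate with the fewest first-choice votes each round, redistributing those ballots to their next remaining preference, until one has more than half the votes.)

E

Round 1: A 24, B 0, C 12, D 8, E 19. B eliminated.
Round 2: A 24, C 12, D 8, E 19. D eliminated.
Round 3: A 24, C 12, E 27. C eliminated.
Round 4: A 24, E 39. E has a majority (≥32).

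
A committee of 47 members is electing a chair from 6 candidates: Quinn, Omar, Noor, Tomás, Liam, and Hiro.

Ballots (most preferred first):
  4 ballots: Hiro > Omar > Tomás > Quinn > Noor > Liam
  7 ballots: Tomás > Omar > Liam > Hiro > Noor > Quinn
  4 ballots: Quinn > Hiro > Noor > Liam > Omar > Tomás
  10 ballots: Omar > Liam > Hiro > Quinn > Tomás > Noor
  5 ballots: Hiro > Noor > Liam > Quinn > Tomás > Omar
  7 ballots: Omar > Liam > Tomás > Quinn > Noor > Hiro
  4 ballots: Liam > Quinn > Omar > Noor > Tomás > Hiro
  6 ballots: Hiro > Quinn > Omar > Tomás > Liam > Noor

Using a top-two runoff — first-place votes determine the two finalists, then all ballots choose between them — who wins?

Omar

Round 1 first-place votes: Quinn 4, Omar 17, Noor 0, Tomás 7, Liam 4, Hiro 15. Omar and Hiro advance.
Runoff: Omar is ranked above Hiro on 28 ballots, Hiro above Omar on 19.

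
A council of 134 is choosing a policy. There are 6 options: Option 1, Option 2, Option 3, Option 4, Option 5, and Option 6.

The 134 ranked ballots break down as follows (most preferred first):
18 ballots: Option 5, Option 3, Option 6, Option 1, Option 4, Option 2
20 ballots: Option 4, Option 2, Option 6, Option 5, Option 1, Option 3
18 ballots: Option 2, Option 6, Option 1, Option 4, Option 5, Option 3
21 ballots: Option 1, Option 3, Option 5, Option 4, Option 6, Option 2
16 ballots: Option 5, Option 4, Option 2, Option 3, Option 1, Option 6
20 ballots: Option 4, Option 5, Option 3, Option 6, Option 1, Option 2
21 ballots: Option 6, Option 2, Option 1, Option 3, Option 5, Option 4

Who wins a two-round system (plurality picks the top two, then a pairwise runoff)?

Round 1 first-place votes: Option 1 21, Option 2 18, Option 3 0, Option 4 40, Option 5 34, Option 6 21. Option 4 and Option 5 advance.
Runoff: Option 4 is ranked above Option 5 on 58 ballots, Option 5 above Option 4 on 76.

Option 5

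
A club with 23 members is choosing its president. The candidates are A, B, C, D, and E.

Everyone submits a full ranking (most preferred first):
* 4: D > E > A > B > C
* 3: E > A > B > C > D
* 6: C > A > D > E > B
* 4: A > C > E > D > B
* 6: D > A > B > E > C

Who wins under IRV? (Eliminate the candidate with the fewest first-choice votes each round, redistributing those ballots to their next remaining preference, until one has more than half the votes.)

Round 1: A 4, B 0, C 6, D 10, E 3. B eliminated.
Round 2: A 4, C 6, D 10, E 3. E eliminated.
Round 3: A 7, C 6, D 10. C eliminated.
Round 4: A 13, D 10. A has a majority (≥12).

A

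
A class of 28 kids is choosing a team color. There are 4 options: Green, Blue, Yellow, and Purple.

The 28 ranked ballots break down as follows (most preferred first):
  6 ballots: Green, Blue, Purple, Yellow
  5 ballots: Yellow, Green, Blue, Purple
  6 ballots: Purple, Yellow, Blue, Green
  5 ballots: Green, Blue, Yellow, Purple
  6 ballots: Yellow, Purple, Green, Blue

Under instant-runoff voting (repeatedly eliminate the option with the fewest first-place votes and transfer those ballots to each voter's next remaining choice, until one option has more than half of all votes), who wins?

Round 1: Green 11, Blue 0, Yellow 11, Purple 6. Blue eliminated.
Round 2: Green 11, Yellow 11, Purple 6. Purple eliminated.
Round 3: Green 11, Yellow 17. Yellow has a majority (≥15).

Yellow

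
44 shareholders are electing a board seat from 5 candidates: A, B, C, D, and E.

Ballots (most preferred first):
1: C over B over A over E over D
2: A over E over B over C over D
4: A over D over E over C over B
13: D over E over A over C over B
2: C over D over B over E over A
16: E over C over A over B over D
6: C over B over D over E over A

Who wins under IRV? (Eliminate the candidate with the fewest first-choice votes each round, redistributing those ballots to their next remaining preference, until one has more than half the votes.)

Round 1: A 6, B 0, C 9, D 13, E 16. B eliminated.
Round 2: A 6, C 9, D 13, E 16. A eliminated.
Round 3: C 9, D 17, E 18. C eliminated.
Round 4: D 25, E 19. D has a majority (≥23).

D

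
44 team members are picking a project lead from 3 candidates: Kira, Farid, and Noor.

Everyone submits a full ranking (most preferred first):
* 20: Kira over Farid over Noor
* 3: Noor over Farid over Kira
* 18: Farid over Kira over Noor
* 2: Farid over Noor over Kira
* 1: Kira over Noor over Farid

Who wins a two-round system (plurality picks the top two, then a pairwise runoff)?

Farid

Round 1 first-place votes: Kira 21, Farid 20, Noor 3. Kira and Farid advance.
Runoff: Kira is ranked above Farid on 21 ballots, Farid above Kira on 23.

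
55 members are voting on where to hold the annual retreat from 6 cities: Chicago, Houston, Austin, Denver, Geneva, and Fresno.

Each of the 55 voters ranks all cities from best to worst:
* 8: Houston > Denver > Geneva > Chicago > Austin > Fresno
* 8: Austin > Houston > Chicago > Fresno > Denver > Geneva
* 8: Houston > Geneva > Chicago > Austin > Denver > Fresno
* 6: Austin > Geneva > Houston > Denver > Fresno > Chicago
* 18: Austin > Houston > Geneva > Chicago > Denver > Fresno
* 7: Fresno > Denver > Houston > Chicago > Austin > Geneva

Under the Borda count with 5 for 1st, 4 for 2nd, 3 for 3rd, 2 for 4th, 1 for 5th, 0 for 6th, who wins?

Chicago: 8×2 + 8×3 + 8×3 + 6×0 + 18×2 + 7×2 = 114
Houston: 8×5 + 8×4 + 8×5 + 6×3 + 18×4 + 7×3 = 223
Austin: 8×1 + 8×5 + 8×2 + 6×5 + 18×5 + 7×1 = 191
Denver: 8×4 + 8×1 + 8×1 + 6×2 + 18×1 + 7×4 = 106
Geneva: 8×3 + 8×0 + 8×4 + 6×4 + 18×3 + 7×0 = 134
Fresno: 8×0 + 8×2 + 8×0 + 6×1 + 18×0 + 7×5 = 57

Houston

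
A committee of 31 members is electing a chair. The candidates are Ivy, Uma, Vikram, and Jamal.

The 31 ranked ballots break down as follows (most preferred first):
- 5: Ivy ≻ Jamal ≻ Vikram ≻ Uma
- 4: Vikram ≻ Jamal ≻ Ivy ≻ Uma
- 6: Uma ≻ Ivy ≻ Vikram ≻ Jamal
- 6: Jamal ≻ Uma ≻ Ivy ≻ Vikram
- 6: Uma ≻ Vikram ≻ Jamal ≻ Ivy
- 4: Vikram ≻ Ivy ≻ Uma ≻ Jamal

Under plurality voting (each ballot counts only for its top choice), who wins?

First-place votes: Ivy 5, Uma 12, Vikram 8, Jamal 6.

Uma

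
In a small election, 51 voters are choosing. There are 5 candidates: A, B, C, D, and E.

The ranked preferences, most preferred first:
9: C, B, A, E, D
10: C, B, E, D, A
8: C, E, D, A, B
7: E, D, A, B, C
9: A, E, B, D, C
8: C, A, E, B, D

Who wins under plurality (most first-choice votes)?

C

First-place votes: A 9, B 0, C 35, D 0, E 7.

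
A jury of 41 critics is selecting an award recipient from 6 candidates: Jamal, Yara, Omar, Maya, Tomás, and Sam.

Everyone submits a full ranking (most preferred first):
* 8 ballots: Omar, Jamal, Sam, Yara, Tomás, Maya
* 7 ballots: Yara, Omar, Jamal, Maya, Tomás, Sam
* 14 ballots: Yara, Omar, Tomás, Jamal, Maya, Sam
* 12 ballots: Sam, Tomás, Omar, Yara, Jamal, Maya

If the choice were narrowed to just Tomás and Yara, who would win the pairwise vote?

Tomás is ranked above Yara on 12 ballots; Yara above Tomás on 29.

Yara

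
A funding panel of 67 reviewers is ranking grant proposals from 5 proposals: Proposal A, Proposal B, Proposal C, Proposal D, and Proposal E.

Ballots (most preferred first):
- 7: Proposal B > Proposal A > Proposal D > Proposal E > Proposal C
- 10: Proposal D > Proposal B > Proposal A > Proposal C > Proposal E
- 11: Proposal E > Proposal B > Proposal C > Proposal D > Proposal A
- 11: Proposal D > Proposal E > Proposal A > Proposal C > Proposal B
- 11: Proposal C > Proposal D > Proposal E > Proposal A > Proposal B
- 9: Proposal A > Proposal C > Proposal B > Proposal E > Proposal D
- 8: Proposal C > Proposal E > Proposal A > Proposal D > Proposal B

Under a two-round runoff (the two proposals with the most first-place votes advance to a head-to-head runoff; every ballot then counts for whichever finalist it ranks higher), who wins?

Round 1 first-place votes: Proposal A 9, Proposal B 7, Proposal C 19, Proposal D 21, Proposal E 11. Proposal D and Proposal C advance.
Runoff: Proposal D is ranked above Proposal C on 28 ballots, Proposal C above Proposal D on 39.

Proposal C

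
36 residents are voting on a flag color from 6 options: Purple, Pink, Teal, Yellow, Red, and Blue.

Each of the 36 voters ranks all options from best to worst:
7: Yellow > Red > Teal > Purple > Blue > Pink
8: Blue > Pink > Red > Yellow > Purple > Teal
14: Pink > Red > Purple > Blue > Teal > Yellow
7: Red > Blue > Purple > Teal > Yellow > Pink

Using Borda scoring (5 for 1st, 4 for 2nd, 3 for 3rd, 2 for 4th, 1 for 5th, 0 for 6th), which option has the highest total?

Purple: 7×2 + 8×1 + 14×3 + 7×3 = 85
Pink: 7×0 + 8×4 + 14×5 + 7×0 = 102
Teal: 7×3 + 8×0 + 14×1 + 7×2 = 49
Yellow: 7×5 + 8×2 + 14×0 + 7×1 = 58
Red: 7×4 + 8×3 + 14×4 + 7×5 = 143
Blue: 7×1 + 8×5 + 14×2 + 7×4 = 103

Red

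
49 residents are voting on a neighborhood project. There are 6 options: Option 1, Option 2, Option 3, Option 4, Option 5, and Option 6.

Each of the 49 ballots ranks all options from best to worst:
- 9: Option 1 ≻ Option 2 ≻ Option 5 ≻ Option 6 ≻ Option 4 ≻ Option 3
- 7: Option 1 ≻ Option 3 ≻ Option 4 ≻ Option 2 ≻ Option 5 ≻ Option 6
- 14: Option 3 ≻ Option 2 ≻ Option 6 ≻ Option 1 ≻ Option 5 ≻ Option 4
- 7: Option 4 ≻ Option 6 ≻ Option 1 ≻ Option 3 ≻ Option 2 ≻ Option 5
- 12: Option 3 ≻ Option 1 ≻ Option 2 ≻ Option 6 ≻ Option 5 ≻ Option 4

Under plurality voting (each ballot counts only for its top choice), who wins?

First-place votes: Option 1 16, Option 2 0, Option 3 26, Option 4 7, Option 5 0, Option 6 0.

Option 3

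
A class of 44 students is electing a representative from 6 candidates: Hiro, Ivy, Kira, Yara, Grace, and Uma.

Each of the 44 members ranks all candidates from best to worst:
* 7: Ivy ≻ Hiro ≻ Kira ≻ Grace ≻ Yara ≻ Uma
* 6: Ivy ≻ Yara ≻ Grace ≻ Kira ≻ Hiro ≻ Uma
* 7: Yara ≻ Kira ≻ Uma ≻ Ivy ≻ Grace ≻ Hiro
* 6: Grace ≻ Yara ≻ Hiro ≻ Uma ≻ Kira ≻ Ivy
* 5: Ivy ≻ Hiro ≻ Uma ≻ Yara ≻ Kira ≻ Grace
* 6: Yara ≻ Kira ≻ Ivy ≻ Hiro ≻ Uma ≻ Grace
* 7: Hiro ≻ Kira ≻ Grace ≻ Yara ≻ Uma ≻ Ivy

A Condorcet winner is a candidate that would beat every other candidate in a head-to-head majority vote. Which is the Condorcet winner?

Yara vs Hiro: 25–19
Yara vs Ivy: 26–18
Yara vs Kira: 30–14
Yara vs Grace: 24–20
Yara vs Uma: 39–5
Yara beats every other candidate.

Yara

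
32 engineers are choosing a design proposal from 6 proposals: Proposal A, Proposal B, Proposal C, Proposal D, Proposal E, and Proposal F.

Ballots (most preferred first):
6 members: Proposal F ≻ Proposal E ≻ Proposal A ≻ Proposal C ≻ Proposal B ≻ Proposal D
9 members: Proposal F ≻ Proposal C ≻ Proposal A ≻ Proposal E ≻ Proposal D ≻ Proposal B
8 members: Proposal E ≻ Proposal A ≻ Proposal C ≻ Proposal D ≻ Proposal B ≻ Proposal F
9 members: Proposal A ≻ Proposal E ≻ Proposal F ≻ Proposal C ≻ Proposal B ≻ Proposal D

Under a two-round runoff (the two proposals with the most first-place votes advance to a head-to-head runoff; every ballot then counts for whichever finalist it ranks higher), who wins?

Proposal A

Round 1 first-place votes: Proposal A 9, Proposal B 0, Proposal C 0, Proposal D 0, Proposal E 8, Proposal F 15. Proposal F and Proposal A advance.
Runoff: Proposal F is ranked above Proposal A on 15 ballots, Proposal A above Proposal F on 17.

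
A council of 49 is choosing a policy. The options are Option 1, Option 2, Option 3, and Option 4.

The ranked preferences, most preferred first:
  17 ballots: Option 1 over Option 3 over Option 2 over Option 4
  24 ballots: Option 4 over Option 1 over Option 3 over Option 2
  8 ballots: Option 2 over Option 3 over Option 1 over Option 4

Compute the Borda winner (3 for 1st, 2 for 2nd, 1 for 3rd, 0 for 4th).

Option 1

Option 1: 17×3 + 24×2 + 8×1 = 107
Option 2: 17×1 + 24×0 + 8×3 = 41
Option 3: 17×2 + 24×1 + 8×2 = 74
Option 4: 17×0 + 24×3 + 8×0 = 72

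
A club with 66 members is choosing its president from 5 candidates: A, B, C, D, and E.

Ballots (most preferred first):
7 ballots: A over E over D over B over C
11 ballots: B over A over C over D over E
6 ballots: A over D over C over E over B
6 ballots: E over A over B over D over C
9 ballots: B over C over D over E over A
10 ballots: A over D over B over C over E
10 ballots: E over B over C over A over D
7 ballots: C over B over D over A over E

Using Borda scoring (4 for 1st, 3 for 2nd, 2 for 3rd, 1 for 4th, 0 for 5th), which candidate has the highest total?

A: 7×4 + 11×3 + 6×4 + 6×3 + 9×0 + 10×4 + 10×1 + 7×1 = 160
B: 7×1 + 11×4 + 6×0 + 6×2 + 9×4 + 10×2 + 10×3 + 7×3 = 170
C: 7×0 + 11×2 + 6×2 + 6×0 + 9×3 + 10×1 + 10×2 + 7×4 = 119
D: 7×2 + 11×1 + 6×3 + 6×1 + 9×2 + 10×3 + 10×0 + 7×2 = 111
E: 7×3 + 11×0 + 6×1 + 6×4 + 9×1 + 10×0 + 10×4 + 7×0 = 100

B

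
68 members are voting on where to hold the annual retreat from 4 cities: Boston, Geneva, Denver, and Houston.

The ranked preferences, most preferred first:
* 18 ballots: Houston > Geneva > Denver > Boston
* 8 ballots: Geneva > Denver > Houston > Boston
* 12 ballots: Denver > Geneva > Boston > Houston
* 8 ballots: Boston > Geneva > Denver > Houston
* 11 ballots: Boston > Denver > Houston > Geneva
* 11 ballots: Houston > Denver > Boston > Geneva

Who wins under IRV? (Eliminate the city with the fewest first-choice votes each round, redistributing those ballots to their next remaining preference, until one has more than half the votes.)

Round 1: Boston 19, Geneva 8, Denver 12, Houston 29. Geneva eliminated.
Round 2: Boston 19, Denver 20, Houston 29. Boston eliminated.
Round 3: Denver 39, Houston 29. Denver has a majority (≥35).

Denver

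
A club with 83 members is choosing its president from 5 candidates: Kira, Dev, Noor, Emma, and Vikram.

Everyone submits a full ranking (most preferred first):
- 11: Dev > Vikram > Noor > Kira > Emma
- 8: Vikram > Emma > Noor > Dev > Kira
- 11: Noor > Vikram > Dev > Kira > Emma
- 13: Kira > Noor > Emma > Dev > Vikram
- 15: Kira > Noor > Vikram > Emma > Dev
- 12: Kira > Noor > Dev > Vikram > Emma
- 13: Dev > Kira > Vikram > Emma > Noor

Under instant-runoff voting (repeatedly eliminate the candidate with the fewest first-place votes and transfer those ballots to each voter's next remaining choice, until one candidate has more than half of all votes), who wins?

Round 1: Kira 40, Dev 24, Noor 11, Emma 0, Vikram 8. Emma eliminated.
Round 2: Kira 40, Dev 24, Noor 11, Vikram 8. Vikram eliminated.
Round 3: Kira 40, Dev 24, Noor 19. Noor eliminated.
Round 4: Kira 40, Dev 43. Dev has a majority (≥42).

Dev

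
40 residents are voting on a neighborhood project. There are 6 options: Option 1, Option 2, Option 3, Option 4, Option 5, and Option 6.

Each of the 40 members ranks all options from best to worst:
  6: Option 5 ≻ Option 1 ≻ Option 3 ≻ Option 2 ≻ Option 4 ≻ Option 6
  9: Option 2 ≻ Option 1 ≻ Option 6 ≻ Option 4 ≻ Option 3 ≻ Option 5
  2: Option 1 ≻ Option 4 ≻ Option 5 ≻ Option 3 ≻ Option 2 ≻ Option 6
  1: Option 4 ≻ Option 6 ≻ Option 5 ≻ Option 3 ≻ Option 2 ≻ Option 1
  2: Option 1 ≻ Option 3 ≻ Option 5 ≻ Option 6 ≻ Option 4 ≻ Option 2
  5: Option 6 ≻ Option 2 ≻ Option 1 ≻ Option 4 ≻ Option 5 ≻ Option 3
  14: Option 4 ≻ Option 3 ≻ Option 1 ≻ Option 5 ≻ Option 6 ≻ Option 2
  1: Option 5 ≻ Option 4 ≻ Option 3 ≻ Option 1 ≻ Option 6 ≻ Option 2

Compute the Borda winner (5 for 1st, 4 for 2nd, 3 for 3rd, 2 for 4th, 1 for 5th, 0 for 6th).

Option 1: 6×4 + 9×4 + 2×5 + 1×0 + 2×5 + 5×3 + 14×3 + 1×2 = 139
Option 2: 6×2 + 9×5 + 2×1 + 1×1 + 2×0 + 5×4 + 14×0 + 1×0 = 80
Option 3: 6×3 + 9×1 + 2×2 + 1×2 + 2×4 + 5×0 + 14×4 + 1×3 = 100
Option 4: 6×1 + 9×2 + 2×4 + 1×5 + 2×1 + 5×2 + 14×5 + 1×4 = 123
Option 5: 6×5 + 9×0 + 2×3 + 1×3 + 2×3 + 5×1 + 14×2 + 1×5 = 83
Option 6: 6×0 + 9×3 + 2×0 + 1×4 + 2×2 + 5×5 + 14×1 + 1×1 = 75

Option 1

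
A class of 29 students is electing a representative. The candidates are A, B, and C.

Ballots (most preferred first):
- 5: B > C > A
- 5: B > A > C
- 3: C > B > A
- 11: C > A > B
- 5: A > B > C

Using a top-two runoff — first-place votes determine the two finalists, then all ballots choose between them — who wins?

Round 1 first-place votes: A 5, B 10, C 14. C and B advance.
Runoff: C is ranked above B on 14 ballots, B above C on 15.

B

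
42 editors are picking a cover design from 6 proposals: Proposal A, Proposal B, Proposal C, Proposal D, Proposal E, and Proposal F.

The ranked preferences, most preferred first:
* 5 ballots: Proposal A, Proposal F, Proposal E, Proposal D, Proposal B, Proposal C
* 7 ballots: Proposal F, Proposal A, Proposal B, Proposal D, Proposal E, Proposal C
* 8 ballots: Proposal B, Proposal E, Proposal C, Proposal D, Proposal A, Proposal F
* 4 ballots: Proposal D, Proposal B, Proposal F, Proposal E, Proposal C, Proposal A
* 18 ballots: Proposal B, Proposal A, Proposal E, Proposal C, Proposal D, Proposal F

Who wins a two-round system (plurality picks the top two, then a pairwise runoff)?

Round 1 first-place votes: Proposal A 5, Proposal B 26, Proposal C 0, Proposal D 4, Proposal E 0, Proposal F 7. Proposal B and Proposal F advance.
Runoff: Proposal B is ranked above Proposal F on 30 ballots, Proposal F above Proposal B on 12.

Proposal B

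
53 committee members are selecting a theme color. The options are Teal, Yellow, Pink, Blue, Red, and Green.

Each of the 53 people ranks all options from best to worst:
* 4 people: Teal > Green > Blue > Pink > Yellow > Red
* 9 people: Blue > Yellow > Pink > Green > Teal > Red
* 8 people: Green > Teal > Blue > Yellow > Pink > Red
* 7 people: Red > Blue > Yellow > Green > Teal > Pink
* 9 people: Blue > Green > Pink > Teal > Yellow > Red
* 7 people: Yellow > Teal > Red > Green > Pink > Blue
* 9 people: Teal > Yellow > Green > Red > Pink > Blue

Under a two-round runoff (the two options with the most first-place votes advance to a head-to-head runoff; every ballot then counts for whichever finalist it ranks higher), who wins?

Round 1 first-place votes: Teal 13, Yellow 7, Pink 0, Blue 18, Red 7, Green 8. Blue and Teal advance.
Runoff: Blue is ranked above Teal on 25 ballots, Teal above Blue on 28.

Teal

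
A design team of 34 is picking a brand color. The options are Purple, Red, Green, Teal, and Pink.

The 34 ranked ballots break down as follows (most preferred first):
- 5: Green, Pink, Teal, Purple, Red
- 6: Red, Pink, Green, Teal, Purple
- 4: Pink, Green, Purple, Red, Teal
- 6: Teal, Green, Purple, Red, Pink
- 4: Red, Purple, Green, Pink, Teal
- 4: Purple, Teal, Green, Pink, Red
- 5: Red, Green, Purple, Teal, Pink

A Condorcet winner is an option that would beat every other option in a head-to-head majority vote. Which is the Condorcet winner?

Green vs Purple: 26–8
Green vs Red: 19–15
Green vs Teal: 24–10
Green vs Pink: 24–10
Green beats every other option.

Green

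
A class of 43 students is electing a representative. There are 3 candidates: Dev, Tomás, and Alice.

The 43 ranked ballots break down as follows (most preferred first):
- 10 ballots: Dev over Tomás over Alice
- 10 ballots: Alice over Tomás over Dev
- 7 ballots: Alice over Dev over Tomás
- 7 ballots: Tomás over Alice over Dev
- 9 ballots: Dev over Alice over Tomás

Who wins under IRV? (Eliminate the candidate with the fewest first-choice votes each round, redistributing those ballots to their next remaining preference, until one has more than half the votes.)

Round 1: Dev 19, Tomás 7, Alice 17. Tomás eliminated.
Round 2: Dev 19, Alice 24. Alice has a majority (≥22).

Alice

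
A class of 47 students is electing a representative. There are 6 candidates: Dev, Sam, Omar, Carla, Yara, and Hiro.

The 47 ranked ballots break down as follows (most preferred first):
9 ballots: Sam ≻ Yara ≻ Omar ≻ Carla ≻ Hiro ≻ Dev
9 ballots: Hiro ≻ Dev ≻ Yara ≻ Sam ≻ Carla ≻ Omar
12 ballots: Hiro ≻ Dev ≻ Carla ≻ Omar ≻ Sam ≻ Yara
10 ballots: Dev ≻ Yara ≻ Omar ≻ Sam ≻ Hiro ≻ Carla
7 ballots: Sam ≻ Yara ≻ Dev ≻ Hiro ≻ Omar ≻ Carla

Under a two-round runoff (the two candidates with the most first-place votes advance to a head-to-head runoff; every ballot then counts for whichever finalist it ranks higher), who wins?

Sam

Round 1 first-place votes: Dev 10, Sam 16, Omar 0, Carla 0, Yara 0, Hiro 21. Hiro and Sam advance.
Runoff: Hiro is ranked above Sam on 21 ballots, Sam above Hiro on 26.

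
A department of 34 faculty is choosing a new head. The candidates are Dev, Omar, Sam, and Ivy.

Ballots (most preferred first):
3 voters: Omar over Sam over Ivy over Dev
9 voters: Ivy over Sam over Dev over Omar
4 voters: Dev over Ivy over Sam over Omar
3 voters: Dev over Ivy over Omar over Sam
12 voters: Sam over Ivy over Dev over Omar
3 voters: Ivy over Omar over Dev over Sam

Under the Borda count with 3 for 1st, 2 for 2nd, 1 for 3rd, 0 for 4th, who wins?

Ivy

Dev: 3×0 + 9×1 + 4×3 + 3×3 + 12×1 + 3×1 = 45
Omar: 3×3 + 9×0 + 4×0 + 3×1 + 12×0 + 3×2 = 18
Sam: 3×2 + 9×2 + 4×1 + 3×0 + 12×3 + 3×0 = 64
Ivy: 3×1 + 9×3 + 4×2 + 3×2 + 12×2 + 3×3 = 77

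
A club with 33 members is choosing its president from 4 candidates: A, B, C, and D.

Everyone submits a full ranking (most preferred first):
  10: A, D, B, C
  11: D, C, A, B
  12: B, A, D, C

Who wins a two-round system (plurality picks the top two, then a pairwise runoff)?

Round 1 first-place votes: A 10, B 12, C 0, D 11. B and D advance.
Runoff: B is ranked above D on 12 ballots, D above B on 21.

D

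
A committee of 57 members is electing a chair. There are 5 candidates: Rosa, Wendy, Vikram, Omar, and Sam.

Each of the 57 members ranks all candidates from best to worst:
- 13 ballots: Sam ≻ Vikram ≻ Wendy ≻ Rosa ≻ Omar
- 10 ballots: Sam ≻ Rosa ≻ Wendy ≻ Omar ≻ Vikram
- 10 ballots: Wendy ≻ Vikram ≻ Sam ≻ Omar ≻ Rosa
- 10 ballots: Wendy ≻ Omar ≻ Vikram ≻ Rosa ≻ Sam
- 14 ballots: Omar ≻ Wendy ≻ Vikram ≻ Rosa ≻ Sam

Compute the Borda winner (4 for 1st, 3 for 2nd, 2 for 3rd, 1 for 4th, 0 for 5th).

Wendy

Rosa: 13×1 + 10×3 + 10×0 + 10×1 + 14×1 = 67
Wendy: 13×2 + 10×2 + 10×4 + 10×4 + 14×3 = 168
Vikram: 13×3 + 10×0 + 10×3 + 10×2 + 14×2 = 117
Omar: 13×0 + 10×1 + 10×1 + 10×3 + 14×4 = 106
Sam: 13×4 + 10×4 + 10×2 + 10×0 + 14×0 = 112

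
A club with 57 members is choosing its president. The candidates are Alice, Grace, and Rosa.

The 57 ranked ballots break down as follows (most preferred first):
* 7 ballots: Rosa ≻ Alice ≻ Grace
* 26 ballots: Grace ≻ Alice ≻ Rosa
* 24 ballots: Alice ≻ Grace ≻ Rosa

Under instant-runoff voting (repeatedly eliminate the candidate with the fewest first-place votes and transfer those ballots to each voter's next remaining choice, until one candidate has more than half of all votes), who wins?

Round 1: Alice 24, Grace 26, Rosa 7. Rosa eliminated.
Round 2: Alice 31, Grace 26. Alice has a majority (≥29).

Alice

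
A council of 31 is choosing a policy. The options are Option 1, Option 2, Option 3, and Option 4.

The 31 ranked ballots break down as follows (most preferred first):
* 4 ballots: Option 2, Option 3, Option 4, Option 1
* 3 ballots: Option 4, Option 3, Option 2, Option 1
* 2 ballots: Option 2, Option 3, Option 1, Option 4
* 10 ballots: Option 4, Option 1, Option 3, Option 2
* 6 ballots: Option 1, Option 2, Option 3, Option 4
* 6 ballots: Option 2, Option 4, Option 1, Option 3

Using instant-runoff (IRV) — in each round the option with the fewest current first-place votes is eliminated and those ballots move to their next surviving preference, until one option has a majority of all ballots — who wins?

Round 1: Option 1 6, Option 2 12, Option 3 0, Option 4 13. Option 3 eliminated.
Round 2: Option 1 6, Option 2 12, Option 4 13. Option 1 eliminated.
Round 3: Option 2 18, Option 4 13. Option 2 has a majority (≥16).

Option 2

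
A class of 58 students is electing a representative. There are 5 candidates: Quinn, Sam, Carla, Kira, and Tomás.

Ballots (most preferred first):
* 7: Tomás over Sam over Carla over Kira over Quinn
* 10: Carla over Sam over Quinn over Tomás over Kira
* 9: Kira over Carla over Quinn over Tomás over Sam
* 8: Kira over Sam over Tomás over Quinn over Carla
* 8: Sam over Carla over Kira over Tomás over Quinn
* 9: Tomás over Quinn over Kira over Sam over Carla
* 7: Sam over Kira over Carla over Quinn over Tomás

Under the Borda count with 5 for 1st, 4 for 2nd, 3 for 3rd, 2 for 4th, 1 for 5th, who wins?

Sam

Quinn: 7×1 + 10×3 + 9×3 + 8×2 + 8×1 + 9×4 + 7×2 = 138
Sam: 7×4 + 10×4 + 9×1 + 8×4 + 8×5 + 9×2 + 7×5 = 202
Carla: 7×3 + 10×5 + 9×4 + 8×1 + 8×4 + 9×1 + 7×3 = 177
Kira: 7×2 + 10×1 + 9×5 + 8×5 + 8×3 + 9×3 + 7×4 = 188
Tomás: 7×5 + 10×2 + 9×2 + 8×3 + 8×2 + 9×5 + 7×1 = 165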